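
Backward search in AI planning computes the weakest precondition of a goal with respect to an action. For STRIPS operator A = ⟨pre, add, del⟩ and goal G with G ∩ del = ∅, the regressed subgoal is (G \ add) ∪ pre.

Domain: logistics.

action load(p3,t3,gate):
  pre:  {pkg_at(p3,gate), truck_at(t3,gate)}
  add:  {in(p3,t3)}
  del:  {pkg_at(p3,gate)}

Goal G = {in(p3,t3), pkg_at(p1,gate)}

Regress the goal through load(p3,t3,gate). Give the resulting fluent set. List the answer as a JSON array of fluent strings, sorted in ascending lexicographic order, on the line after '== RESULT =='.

Compute (G \ add) ∪ pre:
  G ∩ del = {}  (empty — regression defined)
  G \ add = {in(p3,t3), pkg_at(p1,gate)} \ {in(p3,t3)} = {pkg_at(p1,gate)}
  ∪ pre   = {pkg_at(p1,gate)} ∪ {pkg_at(p3,gate), truck_at(t3,gate)}
          = {pkg_at(p1,gate), pkg_at(p3,gate), truck_at(t3,gate)}

== RESULT ==
["pkg_at(p1,gate)", "pkg_at(p3,gate)", "truck_at(t3,gate)"]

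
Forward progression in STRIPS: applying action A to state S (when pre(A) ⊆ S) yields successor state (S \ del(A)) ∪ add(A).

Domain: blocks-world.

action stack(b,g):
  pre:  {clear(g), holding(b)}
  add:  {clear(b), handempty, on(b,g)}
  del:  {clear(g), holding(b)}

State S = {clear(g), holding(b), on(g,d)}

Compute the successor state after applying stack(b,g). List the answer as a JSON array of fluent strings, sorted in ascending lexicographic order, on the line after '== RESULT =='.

Progress:
  pre ⊆ S: {clear(g), holding(b)} ⊆ S  — applicable
  S \ del = {on(g,d)}
  ∪ add   = {clear(b), handempty, on(b,g), on(g,d)}

== RESULT ==
["clear(b)", "handempty", "on(b,g)", "on(g,d)"]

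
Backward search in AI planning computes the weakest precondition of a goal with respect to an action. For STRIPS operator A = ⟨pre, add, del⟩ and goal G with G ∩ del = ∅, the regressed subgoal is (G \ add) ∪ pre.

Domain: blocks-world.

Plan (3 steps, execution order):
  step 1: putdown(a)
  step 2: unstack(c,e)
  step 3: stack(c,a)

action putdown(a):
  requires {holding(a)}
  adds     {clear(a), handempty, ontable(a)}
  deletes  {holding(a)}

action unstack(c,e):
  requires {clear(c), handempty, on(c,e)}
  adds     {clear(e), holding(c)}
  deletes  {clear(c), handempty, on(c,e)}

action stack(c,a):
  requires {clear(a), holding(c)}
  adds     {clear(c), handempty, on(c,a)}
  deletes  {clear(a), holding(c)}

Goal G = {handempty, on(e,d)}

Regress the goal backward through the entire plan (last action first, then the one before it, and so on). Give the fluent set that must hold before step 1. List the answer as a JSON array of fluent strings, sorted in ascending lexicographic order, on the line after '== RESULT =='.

Regress step by step:
  through step 3 (stack(c,a)): drop {handempty}, keep {on(e,d)}, require {clear(a), holding(c)}
    → {clear(a), holding(c), on(e,d)}
  through step 2 (unstack(c,e)): drop {holding(c)}, keep {clear(a), on(e,d)}, require {clear(c), handempty, on(c,e)}
    → {clear(a), clear(c), handempty, on(c,e), on(e,d)}
  through step 1 (putdown(a)): drop {clear(a), handempty}, keep {clear(c), on(c,e), on(e,d)}, require {holding(a)}
    → {clear(c), holding(a), on(c,e), on(e,d)}

== RESULT ==
["clear(c)", "holding(a)", "on(c,e)", "on(e,d)"]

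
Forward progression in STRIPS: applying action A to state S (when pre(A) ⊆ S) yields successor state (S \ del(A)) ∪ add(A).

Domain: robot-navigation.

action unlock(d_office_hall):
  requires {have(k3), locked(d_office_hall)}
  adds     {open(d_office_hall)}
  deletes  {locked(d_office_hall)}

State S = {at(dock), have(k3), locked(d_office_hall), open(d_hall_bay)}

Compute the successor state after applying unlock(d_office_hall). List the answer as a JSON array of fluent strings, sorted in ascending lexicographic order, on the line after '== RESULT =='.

Compute (S \ del) ∪ add:
  pre ⊆ S: {have(k3), locked(d_office_hall)} ⊆ S  — applicable
  S \ del = {at(dock), have(k3), open(d_hall_bay)}
  ∪ add   = {at(dock), have(k3), open(d_hall_bay), open(d_office_hall)}

== RESULT ==
["at(dock)", "have(k3)", "open(d_hall_bay)", "open(d_office_hall)"]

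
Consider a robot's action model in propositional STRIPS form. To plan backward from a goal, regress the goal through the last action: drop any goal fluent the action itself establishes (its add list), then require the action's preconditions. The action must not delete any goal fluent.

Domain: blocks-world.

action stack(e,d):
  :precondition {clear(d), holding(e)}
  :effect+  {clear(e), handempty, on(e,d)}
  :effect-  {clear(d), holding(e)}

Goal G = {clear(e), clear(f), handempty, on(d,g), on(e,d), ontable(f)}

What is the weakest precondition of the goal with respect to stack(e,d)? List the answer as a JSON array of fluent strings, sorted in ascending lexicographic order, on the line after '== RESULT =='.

Regress:
  G ∩ del = {}  (empty — regression defined)
  G \ add = {clear(e), clear(f), handempty, on(d,g), on(e,d), ontable(f)} \ {clear(e), handempty, on(e,d)} = {clear(f), on(d,g), ontable(f)}
  ∪ pre   = {clear(f), on(d,g), ontable(f)} ∪ {clear(d), holding(e)}
          = {clear(d), clear(f), holding(e), on(d,g), ontable(f)}

== RESULT ==
["clear(d)", "clear(f)", "holding(e)", "on(d,g)", "ontable(f)"]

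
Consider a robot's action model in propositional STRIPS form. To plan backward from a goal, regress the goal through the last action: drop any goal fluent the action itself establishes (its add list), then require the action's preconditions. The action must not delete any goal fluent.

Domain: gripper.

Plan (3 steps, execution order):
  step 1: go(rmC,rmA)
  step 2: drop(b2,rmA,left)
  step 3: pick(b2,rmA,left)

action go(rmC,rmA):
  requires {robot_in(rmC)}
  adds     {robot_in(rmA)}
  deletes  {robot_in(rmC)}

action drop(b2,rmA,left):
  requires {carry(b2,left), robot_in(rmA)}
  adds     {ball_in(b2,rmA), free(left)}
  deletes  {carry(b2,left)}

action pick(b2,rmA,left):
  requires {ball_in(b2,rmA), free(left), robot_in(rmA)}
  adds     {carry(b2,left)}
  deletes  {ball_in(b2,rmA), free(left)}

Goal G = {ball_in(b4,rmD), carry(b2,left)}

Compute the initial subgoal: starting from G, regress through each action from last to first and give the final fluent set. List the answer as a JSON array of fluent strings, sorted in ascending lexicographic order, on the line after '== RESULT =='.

Regress step by step:
  through step 3 (pick(b2,rmA,left)): drop {carry(b2,left)}, keep {ball_in(b4,rmD)}, require {ball_in(b2,rmA), free(left), robot_in(rmA)}
    → {ball_in(b2,rmA), ball_in(b4,rmD), free(left), robot_in(rmA)}
  through step 2 (drop(b2,rmA,left)): drop {ball_in(b2,rmA), free(left)}, keep {ball_in(b4,rmD), robot_in(rmA)}, require {carry(b2,left), robot_in(rmA)}
    → {ball_in(b4,rmD), carry(b2,left), robot_in(rmA)}
  through step 1 (go(rmC,rmA)): drop {robot_in(rmA)}, keep {ball_in(b4,rmD), carry(b2,left)}, require {robot_in(rmC)}
    → {ball_in(b4,rmD), carry(b2,left), robot_in(rmC)}

== RESULT ==
["ball_in(b4,rmD)", "carry(b2,left)", "robot_in(rmC)"]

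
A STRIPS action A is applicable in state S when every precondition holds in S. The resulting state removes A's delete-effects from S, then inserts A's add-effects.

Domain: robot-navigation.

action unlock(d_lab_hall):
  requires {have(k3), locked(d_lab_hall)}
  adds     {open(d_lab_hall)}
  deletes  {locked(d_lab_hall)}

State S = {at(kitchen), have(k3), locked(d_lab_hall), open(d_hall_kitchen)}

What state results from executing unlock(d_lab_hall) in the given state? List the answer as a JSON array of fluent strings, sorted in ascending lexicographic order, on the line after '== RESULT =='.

Progress:
  pre ⊆ S: {have(k3), locked(d_lab_hall)} ⊆ S  — applicable
  S \ del = {at(kitchen), have(k3), open(d_hall_kitchen)}
  ∪ add   = {at(kitchen), have(k3), open(d_hall_kitchen), open(d_lab_hall)}

== RESULT ==
["at(kitchen)", "have(k3)", "open(d_hall_kitchen)", "open(d_lab_hall)"]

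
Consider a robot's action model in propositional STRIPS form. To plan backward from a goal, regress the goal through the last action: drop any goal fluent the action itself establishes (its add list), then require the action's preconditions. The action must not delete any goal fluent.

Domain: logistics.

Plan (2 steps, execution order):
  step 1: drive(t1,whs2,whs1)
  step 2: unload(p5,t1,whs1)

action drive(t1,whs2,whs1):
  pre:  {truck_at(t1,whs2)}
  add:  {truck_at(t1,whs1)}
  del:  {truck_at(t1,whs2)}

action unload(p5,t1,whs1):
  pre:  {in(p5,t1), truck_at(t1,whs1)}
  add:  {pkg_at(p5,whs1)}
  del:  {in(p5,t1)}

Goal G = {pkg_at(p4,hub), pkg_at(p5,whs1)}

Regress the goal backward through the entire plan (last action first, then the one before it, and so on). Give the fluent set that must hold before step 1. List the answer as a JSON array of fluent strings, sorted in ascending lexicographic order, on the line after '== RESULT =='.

Work backward from the goal:
  through step 2 (unload(p5,t1,whs1)): drop {pkg_at(p5,whs1)}, keep {pkg_at(p4,hub)}, require {in(p5,t1), truck_at(t1,whs1)}
    → {in(p5,t1), pkg_at(p4,hub), truck_at(t1,whs1)}
  through step 1 (drive(t1,whs2,whs1)): drop {truck_at(t1,whs1)}, keep {in(p5,t1), pkg_at(p4,hub)}, require {truck_at(t1,whs2)}
    → {in(p5,t1), pkg_at(p4,hub), truck_at(t1,whs2)}

== RESULT ==
["in(p5,t1)", "pkg_at(p4,hub)", "truck_at(t1,whs2)"]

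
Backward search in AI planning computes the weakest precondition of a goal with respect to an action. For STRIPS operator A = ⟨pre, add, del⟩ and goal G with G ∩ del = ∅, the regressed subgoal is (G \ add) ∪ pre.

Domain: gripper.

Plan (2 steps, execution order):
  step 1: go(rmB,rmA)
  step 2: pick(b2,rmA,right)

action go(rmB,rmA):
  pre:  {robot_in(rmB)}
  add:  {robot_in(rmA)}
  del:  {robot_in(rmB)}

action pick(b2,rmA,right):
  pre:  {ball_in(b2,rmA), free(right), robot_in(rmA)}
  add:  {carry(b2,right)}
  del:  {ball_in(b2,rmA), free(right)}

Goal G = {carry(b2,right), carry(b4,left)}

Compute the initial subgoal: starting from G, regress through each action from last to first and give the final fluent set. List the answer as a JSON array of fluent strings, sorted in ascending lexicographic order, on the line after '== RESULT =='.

Regress step by step:
  through step 2 (pick(b2,rmA,right)): drop {carry(b2,right)}, keep {carry(b4,left)}, require {ball_in(b2,rmA), free(right), robot_in(rmA)}
    → {ball_in(b2,rmA), carry(b4,left), free(right), robot_in(rmA)}
  through step 1 (go(rmB,rmA)): drop {robot_in(rmA)}, keep {ball_in(b2,rmA), carry(b4,left), free(right)}, require {robot_in(rmB)}
    → {ball_in(b2,rmA), carry(b4,left), free(right), robot_in(rmB)}

== RESULT ==
["ball_in(b2,rmA)", "carry(b4,left)", "free(right)", "robot_in(rmB)"]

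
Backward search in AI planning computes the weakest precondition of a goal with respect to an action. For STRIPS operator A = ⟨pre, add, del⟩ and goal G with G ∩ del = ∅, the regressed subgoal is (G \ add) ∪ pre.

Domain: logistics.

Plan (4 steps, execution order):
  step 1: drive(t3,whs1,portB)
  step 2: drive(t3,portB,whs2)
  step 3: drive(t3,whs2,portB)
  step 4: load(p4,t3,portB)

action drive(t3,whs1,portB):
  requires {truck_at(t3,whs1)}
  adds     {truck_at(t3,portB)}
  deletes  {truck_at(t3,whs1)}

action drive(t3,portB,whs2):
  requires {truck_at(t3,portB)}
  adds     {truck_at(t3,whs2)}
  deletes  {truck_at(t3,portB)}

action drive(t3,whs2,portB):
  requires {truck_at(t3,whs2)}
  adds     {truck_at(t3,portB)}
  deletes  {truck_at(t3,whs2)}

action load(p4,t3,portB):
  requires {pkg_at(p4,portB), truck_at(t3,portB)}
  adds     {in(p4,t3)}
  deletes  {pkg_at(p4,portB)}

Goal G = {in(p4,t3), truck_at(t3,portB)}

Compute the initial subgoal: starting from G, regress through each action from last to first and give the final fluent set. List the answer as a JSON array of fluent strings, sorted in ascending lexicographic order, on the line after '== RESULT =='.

Regress step by step:
  through step 4 (load(p4,t3,portB)): drop {in(p4,t3)}, keep {truck_at(t3,portB)}, require {pkg_at(p4,portB), truck_at(t3,portB)}
    → {pkg_at(p4,portB), truck_at(t3,portB)}
  through step 3 (drive(t3,whs2,portB)): drop {truck_at(t3,portB)}, keep {pkg_at(p4,portB)}, require {truck_at(t3,whs2)}
    → {pkg_at(p4,portB), truck_at(t3,whs2)}
  through step 2 (drive(t3,portB,whs2)): drop {truck_at(t3,whs2)}, keep {pkg_at(p4,portB)}, require {truck_at(t3,portB)}
    → {pkg_at(p4,portB), truck_at(t3,portB)}
  through step 1 (drive(t3,whs1,portB)): drop {truck_at(t3,portB)}, keep {pkg_at(p4,portB)}, require {truck_at(t3,whs1)}
    → {pkg_at(p4,portB), truck_at(t3,whs1)}

== RESULT ==
["pkg_at(p4,portB)", "truck_at(t3,whs1)"]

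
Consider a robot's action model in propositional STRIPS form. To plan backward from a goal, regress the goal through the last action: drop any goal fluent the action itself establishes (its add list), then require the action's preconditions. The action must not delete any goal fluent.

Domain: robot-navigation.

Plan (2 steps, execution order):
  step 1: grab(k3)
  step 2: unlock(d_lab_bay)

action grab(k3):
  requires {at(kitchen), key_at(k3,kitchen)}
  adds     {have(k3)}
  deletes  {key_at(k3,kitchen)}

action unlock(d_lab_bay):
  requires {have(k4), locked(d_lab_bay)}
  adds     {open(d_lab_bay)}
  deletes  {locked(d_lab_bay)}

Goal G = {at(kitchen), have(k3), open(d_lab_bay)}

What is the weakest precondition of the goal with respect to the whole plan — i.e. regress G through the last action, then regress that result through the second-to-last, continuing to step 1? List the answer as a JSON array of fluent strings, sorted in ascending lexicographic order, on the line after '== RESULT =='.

Work backward from the goal:
  through step 2 (unlock(d_lab_bay)): drop {open(d_lab_bay)}, keep {at(kitchen), have(k3)}, require {have(k4), locked(d_lab_bay)}
    → {at(kitchen), have(k3), have(k4), locked(d_lab_bay)}
  through step 1 (grab(k3)): drop {have(k3)}, keep {at(kitchen), have(k4), locked(d_lab_bay)}, require {at(kitchen), key_at(k3,kitchen)}
    → {at(kitchen), have(k4), key_at(k3,kitchen), locked(d_lab_bay)}

== RESULT ==
["at(kitchen)", "have(k4)", "key_at(k3,kitchen)", "locked(d_lab_bay)"]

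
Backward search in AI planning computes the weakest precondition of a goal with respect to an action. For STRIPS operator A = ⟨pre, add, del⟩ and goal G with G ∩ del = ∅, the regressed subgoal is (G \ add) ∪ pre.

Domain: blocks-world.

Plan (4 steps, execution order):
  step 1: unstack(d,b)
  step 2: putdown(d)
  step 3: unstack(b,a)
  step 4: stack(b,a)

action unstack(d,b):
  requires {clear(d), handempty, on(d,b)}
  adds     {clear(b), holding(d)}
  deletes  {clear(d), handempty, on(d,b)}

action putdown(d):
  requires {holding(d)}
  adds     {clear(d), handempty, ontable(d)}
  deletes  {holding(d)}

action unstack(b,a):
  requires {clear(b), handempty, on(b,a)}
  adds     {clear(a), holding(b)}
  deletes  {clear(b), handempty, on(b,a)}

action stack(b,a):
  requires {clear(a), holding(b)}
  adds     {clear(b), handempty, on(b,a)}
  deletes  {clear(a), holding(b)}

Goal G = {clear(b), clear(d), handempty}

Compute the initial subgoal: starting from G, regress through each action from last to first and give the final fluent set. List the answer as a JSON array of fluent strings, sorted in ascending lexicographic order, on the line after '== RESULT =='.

Work backward from the goal:
  through step 4 (stack(b,a)): drop {clear(b), handempty}, keep {clear(d)}, require {clear(a), holding(b)}
    → {clear(a), clear(d), holding(b)}
  through step 3 (unstack(b,a)): drop {clear(a), holding(b)}, keep {clear(d)}, require {clear(b), handempty, on(b,a)}
    → {clear(b), clear(d), handempty, on(b,a)}
  through step 2 (putdown(d)): drop {clear(d), handempty}, keep {clear(b), on(b,a)}, require {holding(d)}
    → {clear(b), holding(d), on(b,a)}
  through step 1 (unstack(d,b)): drop {clear(b), holding(d)}, keep {on(b,a)}, require {clear(d), handempty, on(d,b)}
    → {clear(d), handempty, on(b,a), on(d,b)}

== RESULT ==
["clear(d)", "handempty", "on(b,a)", "on(d,b)"]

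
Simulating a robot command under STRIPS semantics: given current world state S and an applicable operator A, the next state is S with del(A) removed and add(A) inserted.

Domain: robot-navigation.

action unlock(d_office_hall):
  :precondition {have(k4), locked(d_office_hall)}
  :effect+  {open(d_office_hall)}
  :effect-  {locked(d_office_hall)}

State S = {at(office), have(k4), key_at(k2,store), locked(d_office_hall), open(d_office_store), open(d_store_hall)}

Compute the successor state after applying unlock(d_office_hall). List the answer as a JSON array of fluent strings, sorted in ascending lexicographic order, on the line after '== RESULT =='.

Compute (S \ del) ∪ add:
  pre ⊆ S: {have(k4), locked(d_office_hall)} ⊆ S  — applicable
  S \ del = {at(office), have(k4), key_at(k2,store), open(d_office_store), open(d_store_hall)}
  ∪ add   = {at(office), have(k4), key_at(k2,store), open(d_office_hall), open(d_office_store), open(d_store_hall)}

== RESULT ==
["at(office)", "have(k4)", "key_at(k2,store)", "open(d_office_hall)", "open(d_office_store)", "open(d_store_hall)"]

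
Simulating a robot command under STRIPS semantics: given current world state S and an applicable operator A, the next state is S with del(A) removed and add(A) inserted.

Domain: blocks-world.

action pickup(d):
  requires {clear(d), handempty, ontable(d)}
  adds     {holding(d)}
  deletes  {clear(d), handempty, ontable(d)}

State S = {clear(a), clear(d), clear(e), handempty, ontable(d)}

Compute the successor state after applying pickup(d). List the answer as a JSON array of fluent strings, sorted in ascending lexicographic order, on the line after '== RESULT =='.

Compute (S \ del) ∪ add:
  pre ⊆ S: {clear(d), handempty, ontable(d)} ⊆ S  — applicable
  S \ del = {clear(a), clear(e)}
  ∪ add   = {clear(a), clear(e), holding(d)}

== RESULT ==
["clear(a)", "clear(e)", "holding(d)"]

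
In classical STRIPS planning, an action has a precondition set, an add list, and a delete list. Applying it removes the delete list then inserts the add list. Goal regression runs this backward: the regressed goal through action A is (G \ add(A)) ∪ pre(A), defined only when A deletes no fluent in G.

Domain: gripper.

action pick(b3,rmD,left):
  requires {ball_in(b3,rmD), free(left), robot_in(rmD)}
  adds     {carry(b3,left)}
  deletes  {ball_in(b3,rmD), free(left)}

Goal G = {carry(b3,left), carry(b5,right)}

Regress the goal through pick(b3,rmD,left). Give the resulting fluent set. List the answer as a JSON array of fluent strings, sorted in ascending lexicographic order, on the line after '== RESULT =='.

Regress:
  G ∩ del = {}  (empty — regression defined)
  G \ add = {carry(b3,left), carry(b5,right)} \ {carry(b3,left)} = {carry(b5,right)}
  ∪ pre   = {carry(b5,right)} ∪ {ball_in(b3,rmD), free(left), robot_in(rmD)}
          = {ball_in(b3,rmD), carry(b5,right), free(left), robot_in(rmD)}

== RESULT ==
["ball_in(b3,rmD)", "carry(b5,right)", "free(left)", "robot_in(rmD)"]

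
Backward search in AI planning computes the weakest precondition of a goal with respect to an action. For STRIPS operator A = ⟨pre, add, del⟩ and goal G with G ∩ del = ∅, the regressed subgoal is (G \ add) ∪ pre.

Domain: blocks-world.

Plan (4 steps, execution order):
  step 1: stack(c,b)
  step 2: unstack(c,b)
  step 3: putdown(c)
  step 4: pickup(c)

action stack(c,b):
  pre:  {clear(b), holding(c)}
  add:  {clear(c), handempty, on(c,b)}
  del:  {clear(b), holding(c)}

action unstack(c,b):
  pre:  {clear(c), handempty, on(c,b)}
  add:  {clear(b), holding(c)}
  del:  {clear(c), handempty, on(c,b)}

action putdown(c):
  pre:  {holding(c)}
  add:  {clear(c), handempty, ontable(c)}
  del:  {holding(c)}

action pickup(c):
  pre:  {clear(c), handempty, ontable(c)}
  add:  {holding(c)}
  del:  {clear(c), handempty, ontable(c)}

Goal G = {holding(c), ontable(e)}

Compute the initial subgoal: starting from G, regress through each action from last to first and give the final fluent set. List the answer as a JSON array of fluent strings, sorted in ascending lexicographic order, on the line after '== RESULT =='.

Regress step by step:
  through step 4 (pickup(c)): drop {holding(c)}, keep {ontable(e)}, require {clear(c), handempty, ontable(c)}
    → {clear(c), handempty, ontable(c), ontable(e)}
  through step 3 (putdown(c)): drop {clear(c), handempty, ontable(c)}, keep {ontable(e)}, require {holding(c)}
    → {holding(c), ontable(e)}
  through step 2 (unstack(c,b)): drop {holding(c)}, keep {ontable(e)}, require {clear(c), handempty, on(c,b)}
    → {clear(c), handempty, on(c,b), ontable(e)}
  through step 1 (stack(c,b)): drop {clear(c), handempty, on(c,b)}, keep {ontable(e)}, require {clear(b), holding(c)}
    → {clear(b), holding(c), ontable(e)}

== RESULT ==
["clear(b)", "holding(c)", "ontable(e)"]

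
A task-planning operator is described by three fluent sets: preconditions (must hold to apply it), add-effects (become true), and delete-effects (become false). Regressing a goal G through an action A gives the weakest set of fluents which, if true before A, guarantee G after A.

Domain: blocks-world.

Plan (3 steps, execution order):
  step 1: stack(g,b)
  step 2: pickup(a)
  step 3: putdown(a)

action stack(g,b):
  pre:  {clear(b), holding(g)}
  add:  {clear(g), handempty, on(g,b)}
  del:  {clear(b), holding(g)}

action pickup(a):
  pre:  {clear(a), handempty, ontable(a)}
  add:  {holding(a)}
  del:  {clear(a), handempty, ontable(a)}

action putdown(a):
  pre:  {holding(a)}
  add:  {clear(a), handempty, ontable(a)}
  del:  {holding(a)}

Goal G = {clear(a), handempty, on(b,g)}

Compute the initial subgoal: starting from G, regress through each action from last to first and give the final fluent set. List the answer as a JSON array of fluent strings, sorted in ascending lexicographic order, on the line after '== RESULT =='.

Work backward from the goal:
  through step 3 (putdown(a)): drop {clear(a), handempty}, keep {on(b,g)}, require {holding(a)}
    → {holding(a), on(b,g)}
  through step 2 (pickup(a)): drop {holding(a)}, keep {on(b,g)}, require {clear(a), handempty, ontable(a)}
    → {clear(a), handempty, on(b,g), ontable(a)}
  through step 1 (stack(g,b)): drop {handempty}, keep {clear(a), on(b,g), ontable(a)}, require {clear(b), holding(g)}
    → {clear(a), clear(b), holding(g), on(b,g), ontable(a)}

== RESULT ==
["clear(a)", "clear(b)", "holding(g)", "on(b,g)", "ontable(a)"]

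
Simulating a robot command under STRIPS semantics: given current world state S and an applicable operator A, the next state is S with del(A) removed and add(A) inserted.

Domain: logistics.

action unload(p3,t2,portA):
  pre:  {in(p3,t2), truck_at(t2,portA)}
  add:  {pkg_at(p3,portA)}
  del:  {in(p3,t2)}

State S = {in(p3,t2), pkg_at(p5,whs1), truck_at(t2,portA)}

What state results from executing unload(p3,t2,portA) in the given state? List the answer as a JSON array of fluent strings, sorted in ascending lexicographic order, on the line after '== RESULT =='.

Progress:
  pre ⊆ S: {in(p3,t2), truck_at(t2,portA)} ⊆ S  — applicable
  S \ del = {pkg_at(p5,whs1), truck_at(t2,portA)}
  ∪ add   = {pkg_at(p3,portA), pkg_at(p5,whs1), truck_at(t2,portA)}

== RESULT ==
["pkg_at(p3,portA)", "pkg_at(p5,whs1)", "truck_at(t2,portA)"]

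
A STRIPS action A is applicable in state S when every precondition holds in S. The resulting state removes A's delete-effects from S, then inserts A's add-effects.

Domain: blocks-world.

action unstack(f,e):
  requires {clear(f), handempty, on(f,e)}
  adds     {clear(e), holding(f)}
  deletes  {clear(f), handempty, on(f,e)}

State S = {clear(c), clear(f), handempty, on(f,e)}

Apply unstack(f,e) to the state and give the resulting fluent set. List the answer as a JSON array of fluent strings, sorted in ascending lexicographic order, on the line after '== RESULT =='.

Compute (S \ del) ∪ add:
  pre ⊆ S: {clear(f), handempty, on(f,e)} ⊆ S  — applicable
  S \ del = {clear(c)}
  ∪ add   = {clear(c), clear(e), holding(f)}

== RESULT ==
["clear(c)", "clear(e)", "holding(f)"]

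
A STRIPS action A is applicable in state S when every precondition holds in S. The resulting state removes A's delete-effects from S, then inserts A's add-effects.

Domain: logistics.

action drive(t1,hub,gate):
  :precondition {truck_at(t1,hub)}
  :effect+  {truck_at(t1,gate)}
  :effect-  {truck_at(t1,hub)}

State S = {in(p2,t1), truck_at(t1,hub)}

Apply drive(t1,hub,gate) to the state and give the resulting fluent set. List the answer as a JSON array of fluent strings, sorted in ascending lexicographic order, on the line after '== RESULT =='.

Compute (S \ del) ∪ add:
  pre ⊆ S: {truck_at(t1,hub)} ⊆ S  — applicable
  S \ del = {in(p2,t1)}
  ∪ add   = {in(p2,t1), truck_at(t1,gate)}

== RESULT ==
["in(p2,t1)", "truck_at(t1,gate)"]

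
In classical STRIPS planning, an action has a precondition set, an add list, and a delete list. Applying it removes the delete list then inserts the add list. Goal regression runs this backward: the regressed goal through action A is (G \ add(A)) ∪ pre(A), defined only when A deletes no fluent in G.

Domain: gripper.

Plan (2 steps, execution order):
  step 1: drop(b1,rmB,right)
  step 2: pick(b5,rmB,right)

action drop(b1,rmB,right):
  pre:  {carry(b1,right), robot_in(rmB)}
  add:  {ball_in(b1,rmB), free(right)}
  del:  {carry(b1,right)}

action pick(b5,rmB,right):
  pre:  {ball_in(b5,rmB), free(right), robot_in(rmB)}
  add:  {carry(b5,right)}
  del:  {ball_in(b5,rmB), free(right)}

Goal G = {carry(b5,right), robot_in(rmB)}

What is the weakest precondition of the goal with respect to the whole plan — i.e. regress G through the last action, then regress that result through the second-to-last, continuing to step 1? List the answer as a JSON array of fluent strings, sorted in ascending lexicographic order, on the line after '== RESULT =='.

Regress step by step:
  through step 2 (pick(b5,rmB,right)): drop {carry(b5,right)}, keep {robot_in(rmB)}, require {ball_in(b5,rmB), free(right), robot_in(rmB)}
    → {ball_in(b5,rmB), free(right), robot_in(rmB)}
  through step 1 (drop(b1,rmB,right)): drop {free(right)}, keep {ball_in(b5,rmB), robot_in(rmB)}, require {carry(b1,right), robot_in(rmB)}
    → {ball_in(b5,rmB), carry(b1,right), robot_in(rmB)}

== RESULT ==
["ball_in(b5,rmB)", "carry(b1,right)", "robot_in(rmB)"]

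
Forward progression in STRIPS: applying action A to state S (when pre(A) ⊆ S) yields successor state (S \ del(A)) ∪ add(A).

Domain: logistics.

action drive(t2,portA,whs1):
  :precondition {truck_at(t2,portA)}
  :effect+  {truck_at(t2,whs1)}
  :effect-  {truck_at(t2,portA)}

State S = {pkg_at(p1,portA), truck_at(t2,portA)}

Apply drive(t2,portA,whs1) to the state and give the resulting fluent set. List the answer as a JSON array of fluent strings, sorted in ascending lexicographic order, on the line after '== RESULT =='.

Compute (S \ del) ∪ add:
  pre ⊆ S: {truck_at(t2,portA)} ⊆ S  — applicable
  S \ del = {pkg_at(p1,portA)}
  ∪ add   = {pkg_at(p1,portA), truck_at(t2,whs1)}

== RESULT ==
["pkg_at(p1,portA)", "truck_at(t2,whs1)"]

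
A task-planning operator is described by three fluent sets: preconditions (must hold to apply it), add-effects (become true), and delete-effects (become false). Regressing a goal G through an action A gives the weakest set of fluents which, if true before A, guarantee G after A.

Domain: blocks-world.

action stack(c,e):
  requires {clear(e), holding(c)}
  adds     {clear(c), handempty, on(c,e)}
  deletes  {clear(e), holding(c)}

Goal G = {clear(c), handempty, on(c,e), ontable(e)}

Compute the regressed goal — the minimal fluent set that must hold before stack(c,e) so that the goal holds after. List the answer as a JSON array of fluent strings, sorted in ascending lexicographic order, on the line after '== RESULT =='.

Regress:
  G ∩ del = {}  (empty — regression defined)
  G \ add = {clear(c), handempty, on(c,e), ontable(e)} \ {clear(c), handempty, on(c,e)} = {ontable(e)}
  ∪ pre   = {ontable(e)} ∪ {clear(e), holding(c)}
          = {clear(e), holding(c), ontable(e)}

== RESULT ==
["clear(e)", "holding(c)", "ontable(e)"]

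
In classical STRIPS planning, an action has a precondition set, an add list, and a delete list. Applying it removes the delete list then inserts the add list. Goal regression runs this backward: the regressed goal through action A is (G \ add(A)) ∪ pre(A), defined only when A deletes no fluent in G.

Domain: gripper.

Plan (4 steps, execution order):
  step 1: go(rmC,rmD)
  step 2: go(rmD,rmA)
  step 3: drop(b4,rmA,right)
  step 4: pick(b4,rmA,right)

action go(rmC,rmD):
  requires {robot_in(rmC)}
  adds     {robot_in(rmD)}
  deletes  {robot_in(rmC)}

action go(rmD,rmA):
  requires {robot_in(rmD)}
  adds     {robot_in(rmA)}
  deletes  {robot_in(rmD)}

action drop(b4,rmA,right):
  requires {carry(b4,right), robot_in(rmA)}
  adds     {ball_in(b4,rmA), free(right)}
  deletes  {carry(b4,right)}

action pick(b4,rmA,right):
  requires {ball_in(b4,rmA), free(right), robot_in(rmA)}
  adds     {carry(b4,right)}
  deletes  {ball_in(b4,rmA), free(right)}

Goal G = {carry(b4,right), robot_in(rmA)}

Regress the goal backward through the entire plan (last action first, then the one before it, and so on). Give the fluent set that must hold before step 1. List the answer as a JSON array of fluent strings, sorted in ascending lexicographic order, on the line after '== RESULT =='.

Work backward from the goal:
  through step 4 (pick(b4,rmA,right)): drop {carry(b4,right)}, keep {robot_in(rmA)}, require {ball_in(b4,rmA), free(right), robot_in(rmA)}
    → {ball_in(b4,rmA), free(right), robot_in(rmA)}
  through step 3 (drop(b4,rmA,right)): drop {ball_in(b4,rmA), free(right)}, keep {robot_in(rmA)}, require {carry(b4,right), robot_in(rmA)}
    → {carry(b4,right), robot_in(rmA)}
  through step 2 (go(rmD,rmA)): drop {robot_in(rmA)}, keep {carry(b4,right)}, require {robot_in(rmD)}
    → {carry(b4,right), robot_in(rmD)}
  through step 1 (go(rmC,rmD)): drop {robot_in(rmD)}, keep {carry(b4,right)}, require {robot_in(rmC)}
    → {carry(b4,right), robot_in(rmC)}

== RESULT ==
["carry(b4,right)", "robot_in(rmC)"]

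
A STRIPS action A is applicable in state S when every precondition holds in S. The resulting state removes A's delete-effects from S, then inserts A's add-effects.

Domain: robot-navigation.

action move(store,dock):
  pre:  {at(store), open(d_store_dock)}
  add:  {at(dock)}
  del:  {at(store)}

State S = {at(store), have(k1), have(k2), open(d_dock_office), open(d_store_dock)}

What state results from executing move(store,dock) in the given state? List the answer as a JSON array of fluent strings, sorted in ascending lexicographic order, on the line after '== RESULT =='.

Progress:
  pre ⊆ S: {at(store), open(d_store_dock)} ⊆ S  — applicable
  S \ del = {have(k1), have(k2), open(d_dock_office), open(d_store_dock)}
  ∪ add   = {at(dock), have(k1), have(k2), open(d_dock_office), open(d_store_dock)}

== RESULT ==
["at(dock)", "have(k1)", "have(k2)", "open(d_dock_office)", "open(d_store_dock)"]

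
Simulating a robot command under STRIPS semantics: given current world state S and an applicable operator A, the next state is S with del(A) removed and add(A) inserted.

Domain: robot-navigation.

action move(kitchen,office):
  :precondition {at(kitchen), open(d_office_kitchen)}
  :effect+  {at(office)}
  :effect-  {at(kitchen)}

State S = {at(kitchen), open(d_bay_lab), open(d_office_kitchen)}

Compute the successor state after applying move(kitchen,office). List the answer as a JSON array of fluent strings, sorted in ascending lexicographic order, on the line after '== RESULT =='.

Progress:
  pre ⊆ S: {at(kitchen), open(d_office_kitchen)} ⊆ S  — applicable
  S \ del = {open(d_bay_lab), open(d_office_kitchen)}
  ∪ add   = {at(office), open(d_bay_lab), open(d_office_kitchen)}

== RESULT ==
["at(office)", "open(d_bay_lab)", "open(d_office_kitchen)"]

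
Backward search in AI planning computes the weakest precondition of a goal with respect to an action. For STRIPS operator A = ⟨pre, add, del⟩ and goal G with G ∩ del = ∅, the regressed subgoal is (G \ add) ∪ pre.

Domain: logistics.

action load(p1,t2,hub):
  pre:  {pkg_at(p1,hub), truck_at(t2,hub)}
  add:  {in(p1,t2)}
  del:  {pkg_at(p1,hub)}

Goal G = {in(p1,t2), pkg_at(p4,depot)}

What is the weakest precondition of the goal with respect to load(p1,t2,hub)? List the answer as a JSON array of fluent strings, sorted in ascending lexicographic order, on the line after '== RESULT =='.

Regress:
  G ∩ del = {}  (empty — regression defined)
  G \ add = {in(p1,t2), pkg_at(p4,depot)} \ {in(p1,t2)} = {pkg_at(p4,depot)}
  ∪ pre   = {pkg_at(p4,depot)} ∪ {pkg_at(p1,hub), truck_at(t2,hub)}
          = {pkg_at(p1,hub), pkg_at(p4,depot), truck_at(t2,hub)}

== RESULT ==
["pkg_at(p1,hub)", "pkg_at(p4,depot)", "truck_at(t2,hub)"]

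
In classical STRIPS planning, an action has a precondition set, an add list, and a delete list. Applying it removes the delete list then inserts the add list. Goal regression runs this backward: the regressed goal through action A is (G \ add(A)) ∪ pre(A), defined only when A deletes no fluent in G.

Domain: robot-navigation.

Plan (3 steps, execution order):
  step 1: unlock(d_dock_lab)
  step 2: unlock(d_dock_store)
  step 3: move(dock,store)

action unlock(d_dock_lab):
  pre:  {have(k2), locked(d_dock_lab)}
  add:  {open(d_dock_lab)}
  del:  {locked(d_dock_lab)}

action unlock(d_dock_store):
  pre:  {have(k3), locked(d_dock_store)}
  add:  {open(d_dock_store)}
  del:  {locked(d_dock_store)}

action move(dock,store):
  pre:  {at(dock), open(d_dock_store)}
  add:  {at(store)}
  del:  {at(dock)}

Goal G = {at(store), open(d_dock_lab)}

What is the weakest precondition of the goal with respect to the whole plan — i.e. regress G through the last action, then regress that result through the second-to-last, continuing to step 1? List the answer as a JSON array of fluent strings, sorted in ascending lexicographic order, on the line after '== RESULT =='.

Work backward from the goal:
  through step 3 (move(dock,store)): drop {at(store)}, keep {open(d_dock_lab)}, require {at(dock), open(d_dock_store)}
    → {at(dock), open(d_dock_lab), open(d_dock_store)}
  through step 2 (unlock(d_dock_store)): drop {open(d_dock_store)}, keep {at(dock), open(d_dock_lab)}, require {have(k3), locked(d_dock_store)}
    → {at(dock), have(k3), locked(d_dock_store), open(d_dock_lab)}
  through step 1 (unlock(d_dock_lab)): drop {open(d_dock_lab)}, keep {at(dock), have(k3), locked(d_dock_store)}, require {have(k2), locked(d_dock_lab)}
    → {at(dock), have(k2), have(k3), locked(d_dock_lab), locked(d_dock_store)}

== RESULT ==
["at(dock)", "have(k2)", "have(k3)", "locked(d_dock_lab)", "locked(d_dock_store)"]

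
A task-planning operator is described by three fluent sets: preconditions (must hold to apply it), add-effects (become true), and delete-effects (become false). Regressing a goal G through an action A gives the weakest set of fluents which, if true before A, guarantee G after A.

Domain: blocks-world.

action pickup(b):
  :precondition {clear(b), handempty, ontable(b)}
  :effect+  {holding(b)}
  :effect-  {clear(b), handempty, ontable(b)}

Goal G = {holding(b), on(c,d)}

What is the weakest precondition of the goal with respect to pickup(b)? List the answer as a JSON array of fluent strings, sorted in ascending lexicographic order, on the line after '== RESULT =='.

Regress:
  G ∩ del = {}  (empty — regression defined)
  G \ add = {holding(b), on(c,d)} \ {holding(b)} = {on(c,d)}
  ∪ pre   = {on(c,d)} ∪ {clear(b), handempty, ontable(b)}
          = {clear(b), handempty, on(c,d), ontable(b)}

== RESULT ==
["clear(b)", "handempty", "on(c,d)", "ontable(b)"]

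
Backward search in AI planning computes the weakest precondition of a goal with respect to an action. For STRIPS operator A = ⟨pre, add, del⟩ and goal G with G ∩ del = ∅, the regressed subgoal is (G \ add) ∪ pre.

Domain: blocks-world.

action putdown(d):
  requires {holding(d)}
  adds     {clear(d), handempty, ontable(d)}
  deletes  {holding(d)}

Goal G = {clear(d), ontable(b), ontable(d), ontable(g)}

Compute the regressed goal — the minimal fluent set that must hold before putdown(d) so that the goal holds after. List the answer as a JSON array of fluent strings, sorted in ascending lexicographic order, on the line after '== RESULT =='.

Regress:
  G ∩ del = {}  (empty — regression defined)
  G \ add = {clear(d), ontable(b), ontable(d), ontable(g)} \ {clear(d), handempty, ontable(d)} = {ontable(b), ontable(g)}
  ∪ pre   = {ontable(b), ontable(g)} ∪ {holding(d)}
          = {holding(d), ontable(b), ontable(g)}

== RESULT ==
["holding(d)", "ontable(b)", "ontable(g)"]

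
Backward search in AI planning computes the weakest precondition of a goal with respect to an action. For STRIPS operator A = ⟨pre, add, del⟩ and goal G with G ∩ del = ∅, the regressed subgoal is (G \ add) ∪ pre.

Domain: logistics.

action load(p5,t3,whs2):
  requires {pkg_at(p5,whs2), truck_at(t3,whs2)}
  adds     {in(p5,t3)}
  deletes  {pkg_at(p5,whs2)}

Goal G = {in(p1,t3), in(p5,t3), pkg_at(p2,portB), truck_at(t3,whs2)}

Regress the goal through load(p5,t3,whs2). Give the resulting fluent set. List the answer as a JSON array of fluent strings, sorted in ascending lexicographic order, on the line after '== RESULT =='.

Compute (G \ add) ∪ pre:
  G ∩ del = {}  (empty — regression defined)
  G \ add = {in(p1,t3), in(p5,t3), pkg_at(p2,portB), truck_at(t3,whs2)} \ {in(p5,t3)} = {in(p1,t3), pkg_at(p2,portB), truck_at(t3,whs2)}
  ∪ pre   = {in(p1,t3), pkg_at(p2,portB), truck_at(t3,whs2)} ∪ {pkg_at(p5,whs2), truck_at(t3,whs2)}
          = {in(p1,t3), pkg_at(p2,portB), pkg_at(p5,whs2), truck_at(t3,whs2)}

== RESULT ==
["in(p1,t3)", "pkg_at(p2,portB)", "pkg_at(p5,whs2)", "truck_at(t3,whs2)"]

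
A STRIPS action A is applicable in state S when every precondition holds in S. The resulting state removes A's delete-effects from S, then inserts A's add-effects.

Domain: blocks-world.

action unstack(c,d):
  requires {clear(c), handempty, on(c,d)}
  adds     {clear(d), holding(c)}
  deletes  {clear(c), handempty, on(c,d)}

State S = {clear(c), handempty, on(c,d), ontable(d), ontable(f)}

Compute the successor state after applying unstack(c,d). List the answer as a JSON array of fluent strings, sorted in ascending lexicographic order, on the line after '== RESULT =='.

Progress:
  pre ⊆ S: {clear(c), handempty, on(c,d)} ⊆ S  — applicable
  S \ del = {ontable(d), ontable(f)}
  ∪ add   = {clear(d), holding(c), ontable(d), ontable(f)}

== RESULT ==
["clear(d)", "holding(c)", "ontable(d)", "ontable(f)"]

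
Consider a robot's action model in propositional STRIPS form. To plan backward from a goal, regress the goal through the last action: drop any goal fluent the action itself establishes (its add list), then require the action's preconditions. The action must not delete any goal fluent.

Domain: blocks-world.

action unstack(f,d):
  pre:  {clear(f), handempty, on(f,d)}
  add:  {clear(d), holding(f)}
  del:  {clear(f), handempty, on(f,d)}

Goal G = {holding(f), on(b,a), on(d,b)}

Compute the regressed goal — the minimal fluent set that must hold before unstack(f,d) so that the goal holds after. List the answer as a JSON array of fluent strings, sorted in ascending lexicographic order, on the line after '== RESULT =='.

Regress:
  G ∩ del = {}  (empty — regression defined)
  G \ add = {holding(f), on(b,a), on(d,b)} \ {clear(d), holding(f)} = {on(b,a), on(d,b)}
  ∪ pre   = {on(b,a), on(d,b)} ∪ {clear(f), handempty, on(f,d)}
          = {clear(f), handempty, on(b,a), on(d,b), on(f,d)}

== RESULT ==
["clear(f)", "handempty", "on(b,a)", "on(d,b)", "on(f,d)"]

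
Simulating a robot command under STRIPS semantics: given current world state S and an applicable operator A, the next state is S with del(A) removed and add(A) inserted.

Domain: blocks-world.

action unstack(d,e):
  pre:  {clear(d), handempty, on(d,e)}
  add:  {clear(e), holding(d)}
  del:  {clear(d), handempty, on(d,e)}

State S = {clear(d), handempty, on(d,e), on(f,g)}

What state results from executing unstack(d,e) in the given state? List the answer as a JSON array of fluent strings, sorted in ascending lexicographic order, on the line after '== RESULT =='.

Progress:
  pre ⊆ S: {clear(d), handempty, on(d,e)} ⊆ S  — applicable
  S \ del = {on(f,g)}
  ∪ add   = {clear(e), holding(d), on(f,g)}

== RESULT ==
["clear(e)", "holding(d)", "on(f,g)"]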